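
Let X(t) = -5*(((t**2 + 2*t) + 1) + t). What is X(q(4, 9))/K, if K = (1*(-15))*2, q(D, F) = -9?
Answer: 55/6 ≈ 9.1667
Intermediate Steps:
K = -30 (K = -15*2 = -30)
X(t) = -5 - 15*t - 5*t**2 (X(t) = -5*((1 + t**2 + 2*t) + t) = -5*(1 + t**2 + 3*t) = -5 - 15*t - 5*t**2)
X(q(4, 9))/K = (-5 - 15*(-9) - 5*(-9)**2)/(-30) = (-5 + 135 - 5*81)*(-1/30) = (-5 + 135 - 405)*(-1/30) = -275*(-1/30) = 55/6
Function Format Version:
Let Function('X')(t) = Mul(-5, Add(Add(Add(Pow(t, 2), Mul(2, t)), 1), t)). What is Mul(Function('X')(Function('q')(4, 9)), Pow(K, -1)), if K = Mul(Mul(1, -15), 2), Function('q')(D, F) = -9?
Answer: Rational(55, 6) ≈ 9.1667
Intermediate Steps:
K = -30 (K = Mul(-15, 2) = -30)
Function('X')(t) = Add(-5, Mul(-15, t), Mul(-5, Pow(t, 2))) (Function('X')(t) = Mul(-5, Add(Add(1, Pow(t, 2), Mul(2, t)), t)) = Mul(-5, Add(1, Pow(t, 2), Mul(3, t))) = Add(-5, Mul(-15, t), Mul(-5, Pow(t, 2))))
Mul(Function('X')(Function('q')(4, 9)), Pow(K, -1)) = Mul(Add(-5, Mul(-15, -9), Mul(-5, Pow(-9, 2))), Pow(-30, -1)) = Mul(Add(-5, 135, Mul(-5, 81)), Rational(-1, 30)) = Mul(Add(-5, 135, -405), Rational(-1, 30)) = Mul(-275, Rational(-1, 30)) = Rational(55, 6)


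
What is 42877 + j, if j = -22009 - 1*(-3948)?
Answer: 24816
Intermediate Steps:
j = -18061 (j = -22009 + 3948 = -18061)
42877 + j = 42877 - 18061 = 24816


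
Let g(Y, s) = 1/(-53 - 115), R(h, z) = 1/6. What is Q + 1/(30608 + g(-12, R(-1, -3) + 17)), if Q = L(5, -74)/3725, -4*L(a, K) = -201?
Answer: 1036073943/76617930700 ≈ 0.013523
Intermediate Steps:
L(a, K) = 201/4 (L(a, K) = -¼*(-201) = 201/4)
R(h, z) = ⅙
Q = 201/14900 (Q = (201/4)/3725 = (201/4)*(1/3725) = 201/14900 ≈ 0.013490)
g(Y, s) = -1/168 (g(Y, s) = 1/(-168) = -1/168)
Q + 1/(30608 + g(-12, R(-1, -3) + 17)) = 201/14900 + 1/(30608 - 1/168) = 201/14900 + 1/(5142143/168) = 201/14900 + 168/5142143 = 1036073943/76617930700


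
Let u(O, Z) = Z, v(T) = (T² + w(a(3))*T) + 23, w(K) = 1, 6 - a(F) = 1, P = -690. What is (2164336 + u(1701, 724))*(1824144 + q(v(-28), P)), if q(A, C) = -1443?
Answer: 3946257027060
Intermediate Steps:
a(F) = 5 (a(F) = 6 - 1*1 = 6 - 1 = 5)
v(T) = 23 + T + T² (v(T) = (T² + 1*T) + 23 = (T² + T) + 23 = (T + T²) + 23 = 23 + T + T²)
(2164336 + u(1701, 724))*(1824144 + q(v(-28), P)) = (2164336 + 724)*(1824144 - 1443) = 2165060*1822701 = 3946257027060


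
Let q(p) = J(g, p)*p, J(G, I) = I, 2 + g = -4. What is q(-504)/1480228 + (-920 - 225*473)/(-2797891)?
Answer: 217401038729/1035379149787 ≈ 0.20997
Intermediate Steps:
g = -6 (g = -2 - 4 = -6)
q(p) = p² (q(p) = p*p = p²)
q(-504)/1480228 + (-920 - 225*473)/(-2797891) = (-504)²/1480228 + (-920 - 225*473)/(-2797891) = 254016*(1/1480228) + (-920 - 106425)*(-1/2797891) = 63504/370057 - 107345*(-1/2797891) = 63504/370057 + 107345/2797891 = 217401038729/1035379149787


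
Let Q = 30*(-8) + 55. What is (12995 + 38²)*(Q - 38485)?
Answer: -558356130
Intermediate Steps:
Q = -185 (Q = -240 + 55 = -185)
(12995 + 38²)*(Q - 38485) = (12995 + 38²)*(-185 - 38485) = (12995 + 1444)*(-38670) = 14439*(-38670) = -558356130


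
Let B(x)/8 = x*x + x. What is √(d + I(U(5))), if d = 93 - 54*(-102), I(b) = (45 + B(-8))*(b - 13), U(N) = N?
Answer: √1657 ≈ 40.706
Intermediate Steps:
B(x) = 8*x + 8*x² (B(x) = 8*(x*x + x) = 8*(x² + x) = 8*(x + x²) = 8*x + 8*x²)
I(b) = -6409 + 493*b (I(b) = (45 + 8*(-8)*(1 - 8))*(b - 13) = (45 + 8*(-8)*(-7))*(-13 + b) = (45 + 448)*(-13 + b) = 493*(-13 + b) = -6409 + 493*b)
d = 5601 (d = 93 + 5508 = 5601)
√(d + I(U(5))) = √(5601 + (-6409 + 493*5)) = √(5601 + (-6409 + 2465)) = √(5601 - 3944) = √1657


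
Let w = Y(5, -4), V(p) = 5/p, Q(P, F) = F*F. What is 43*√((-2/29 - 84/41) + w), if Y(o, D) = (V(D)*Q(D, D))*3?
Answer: 43*I*√87817162/1189 ≈ 338.9*I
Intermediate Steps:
Q(P, F) = F²
Y(o, D) = 15*D (Y(o, D) = ((5/D)*D²)*3 = (5*D)*3 = 15*D)
w = -60 (w = 15*(-4) = -60)
43*√((-2/29 - 84/41) + w) = 43*√((-2/29 - 84/41) - 60) = 43*√(-2518/1189 - 60) = 43*√(-73858/1189) = 43*(I*√87817162/1189) = 43*I*√87817162/1189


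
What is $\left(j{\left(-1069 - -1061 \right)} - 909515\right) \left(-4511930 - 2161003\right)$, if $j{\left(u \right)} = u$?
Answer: $6069186040959$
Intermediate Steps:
$\left(j{\left(-1069 - -1061 \right)} - 909515\right) \left(-4511930 - 2161003\right) = \left(\left(-1069 - -1061\right) - 909515\right) \left(-4511930 - 2161003\right) = \left(\left(-1069 + 1061\right) - 909515\right) \left(-6672933\right) = \left(-8 - 909515\right) \left(-6672933\right) = \left(-909523\right) \left(-6672933\right) = 6069186040959$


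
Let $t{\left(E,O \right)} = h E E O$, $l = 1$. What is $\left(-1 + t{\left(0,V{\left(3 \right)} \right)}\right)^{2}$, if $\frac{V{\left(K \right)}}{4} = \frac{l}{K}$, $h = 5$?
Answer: $1$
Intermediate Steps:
$V{\left(K \right)} = \frac{4}{K}$ ($V{\left(K \right)} = 4 \cdot 1 \frac{1}{K} = \frac{4}{K}$)
$t{\left(E,O \right)} = 5 O E^{2}$ ($t{\left(E,O \right)} = 5 E E O = 5 E^{2} O = 5 O E^{2}$)
$\left(-1 + t{\left(0,V{\left(3 \right)} \right)}\right)^{2} = \left(-1 + 5 \cdot \frac{4}{3} \cdot 0^{2}\right)^{2} = \left(-1 + 5 \cdot 4 \cdot \frac{1}{3} \cdot 0\right)^{2} = \left(-1 + 5 \cdot \frac{4}{3} \cdot 0\right)^{2} = \left(-1 + 0\right)^{2} = \left(-1\right)^{2} = 1$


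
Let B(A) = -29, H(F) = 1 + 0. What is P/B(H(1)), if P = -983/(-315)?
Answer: -983/9135 ≈ -0.10761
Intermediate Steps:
H(F) = 1
P = 983/315 (P = -983*(-1/315) = 983/315 ≈ 3.1206)
P/B(H(1)) = (983/315)/(-29) = (983/315)*(-1/29) = -983/9135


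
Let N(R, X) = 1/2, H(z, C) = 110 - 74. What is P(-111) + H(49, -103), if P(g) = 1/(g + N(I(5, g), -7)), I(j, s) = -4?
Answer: 7954/221 ≈ 35.991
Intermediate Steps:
H(z, C) = 36
N(R, X) = ½
P(g) = 1/(½ + g) (P(g) = 1/(g + ½) = 1/(½ + g))
P(-111) + H(49, -103) = 2/(1 + 2*(-111)) + 36 = 2/(1 - 222) + 36 = 2/(-221) + 36 = 2*(-1/221) + 36 = -2/221 + 36 = 7954/221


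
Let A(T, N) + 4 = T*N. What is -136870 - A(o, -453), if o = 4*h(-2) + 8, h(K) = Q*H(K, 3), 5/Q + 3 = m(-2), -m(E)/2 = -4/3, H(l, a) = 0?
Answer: -133242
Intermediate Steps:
m(E) = 8/3 (m(E) = -(-8)/3 = -2*(-4/3) = 8/3)
Q = -15 (Q = 5/(-3 + 8/3) = 5/(-1/3) = 5*(-3) = -15)
h(K) = 0 (h(K) = -15*0 = 0)
o = 8 (o = 4*0 + 8 = 0 + 8 = 8)
A(T, N) = -4 + N*T (A(T, N) = -4 + T*N = -4 + N*T)
-136870 - A(o, -453) = -136870 - (-4 - 453*8) = -136870 - (-4 - 3624) = -136870 - 1*(-3628) = -136870 + 3628 = -133242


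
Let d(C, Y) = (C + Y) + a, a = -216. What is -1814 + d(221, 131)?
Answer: -1678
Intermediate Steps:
d(C, Y) = -216 + C + Y (d(C, Y) = (C + Y) - 216 = -216 + C + Y)
-1814 + d(221, 131) = -1814 + (-216 + 221 + 131) = -1814 + 136 = -1678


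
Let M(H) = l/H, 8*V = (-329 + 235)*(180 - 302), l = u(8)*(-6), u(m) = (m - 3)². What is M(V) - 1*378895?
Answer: -1086292265/2867 ≈ -3.7890e+5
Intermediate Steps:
u(m) = (-3 + m)²
l = -150 (l = (-3 + 8)²*(-6) = 5²*(-6) = 25*(-6) = -150)
V = 2867/2 (V = ((-329 + 235)*(180 - 302))/8 = (-94*(-122))/8 = (⅛)*11468 = 2867/2 ≈ 1433.5)
M(H) = -150/H
M(V) - 1*378895 = -150/2867/2 - 1*378895 = -150*2/2867 - 378895 = -300/2867 - 378895 = -1086292265/2867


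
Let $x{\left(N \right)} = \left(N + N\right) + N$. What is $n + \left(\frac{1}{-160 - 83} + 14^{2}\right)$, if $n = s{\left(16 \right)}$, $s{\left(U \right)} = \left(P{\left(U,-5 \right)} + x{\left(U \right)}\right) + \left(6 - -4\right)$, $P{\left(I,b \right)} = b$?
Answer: $\frac{60506}{243} \approx 249.0$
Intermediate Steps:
$x{\left(N \right)} = 3 N$ ($x{\left(N \right)} = 2 N + N = 3 N$)
$s{\left(U \right)} = 5 + 3 U$ ($s{\left(U \right)} = \left(-5 + 3 U\right) + \left(6 - -4\right) = \left(-5 + 3 U\right) + \left(6 + 4\right) = \left(-5 + 3 U\right) + 10 = 5 + 3 U$)
$n = 53$ ($n = 5 + 3 \cdot 16 = 5 + 48 = 53$)
$n + \left(\frac{1}{-160 - 83} + 14^{2}\right) = 53 + \left(\frac{1}{-160 - 83} + 14^{2}\right) = 53 + \left(\frac{1}{-243} + 196\right) = 53 + \left(- \frac{1}{243} + 196\right) = 53 + \frac{47627}{243} = \frac{60506}{243}$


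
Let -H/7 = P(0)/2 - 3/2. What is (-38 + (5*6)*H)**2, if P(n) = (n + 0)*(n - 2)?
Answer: 76729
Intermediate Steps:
P(n) = n*(-2 + n)
H = 21/2 (H = -7*((0*(-2 + 0))/2 - 3/2) = -7*((0*(-2))*(1/2) - 3*1/2) = -7*(0*(1/2) - 3/2) = -7*(0 - 3/2) = -7*(-3/2) = 21/2 ≈ 10.500)
(-38 + (5*6)*H)**2 = (-38 + (5*6)*(21/2))**2 = (-38 + 30*(21/2))**2 = (-38 + 315)**2 = 277**2 = 76729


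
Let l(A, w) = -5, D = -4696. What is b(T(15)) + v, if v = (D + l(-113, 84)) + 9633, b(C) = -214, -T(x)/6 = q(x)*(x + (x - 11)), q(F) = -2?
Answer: 4718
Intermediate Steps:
T(x) = -132 + 24*x (T(x) = -(-12)*(x + (x - 11)) = -(-12)*(x + (-11 + x)) = -(-12)*(-11 + 2*x) = -6*(22 - 4*x) = -132 + 24*x)
v = 4932 (v = (-4696 - 5) + 9633 = -4701 + 9633 = 4932)
b(T(15)) + v = -214 + 4932 = 4718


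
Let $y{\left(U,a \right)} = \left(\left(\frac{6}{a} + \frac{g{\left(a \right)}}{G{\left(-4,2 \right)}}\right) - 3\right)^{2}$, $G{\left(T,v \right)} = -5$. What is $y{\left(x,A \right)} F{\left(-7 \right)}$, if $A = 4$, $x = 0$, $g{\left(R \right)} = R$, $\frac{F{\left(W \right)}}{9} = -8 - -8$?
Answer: $0$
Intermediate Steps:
$F{\left(W \right)} = 0$ ($F{\left(W \right)} = 9 \left(-8 - -8\right) = 9 \left(-8 + 8\right) = 9 \cdot 0 = 0$)
$y{\left(U,a \right)} = \left(-3 + \frac{6}{a} - \frac{a}{5}\right)^{2}$ ($y{\left(U,a \right)} = \left(\left(\frac{6}{a} + \frac{a}{-5}\right) - 3\right)^{2} = \left(\left(\frac{6}{a} + a \left(- \frac{1}{5}\right)\right) - 3\right)^{2} = \left(\left(\frac{6}{a} - \frac{a}{5}\right) - 3\right)^{2} = \left(-3 + \frac{6}{a} - \frac{a}{5}\right)^{2}$)
$y{\left(x,A \right)} F{\left(-7 \right)} = \frac{\left(30 - 4^{2} - 60\right)^{2}}{25 \cdot 16} \cdot 0 = \frac{1}{25} \cdot \frac{1}{16} \left(30 - 16 - 60\right)^{2} \cdot 0 = \frac{1}{25} \cdot \frac{1}{16} \left(-46\right)^{2} \cdot 0 = \frac{1}{25} \cdot \frac{1}{16} \cdot 2116 \cdot 0 = \frac{529}{100} \cdot 0 = 0$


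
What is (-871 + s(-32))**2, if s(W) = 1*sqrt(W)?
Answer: 758609 - 6968*I*sqrt(2) ≈ 7.5861e+5 - 9854.2*I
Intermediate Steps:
s(W) = sqrt(W)
(-871 + s(-32))**2 = (-871 + sqrt(-32))**2 = (-871 + 4*I*sqrt(2))**2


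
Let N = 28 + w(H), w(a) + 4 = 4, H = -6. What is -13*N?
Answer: -364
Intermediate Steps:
w(a) = 0 (w(a) = -4 + 4 = 0)
N = 28 (N = 28 + 0 = 28)
-13*N = -13*28 = -364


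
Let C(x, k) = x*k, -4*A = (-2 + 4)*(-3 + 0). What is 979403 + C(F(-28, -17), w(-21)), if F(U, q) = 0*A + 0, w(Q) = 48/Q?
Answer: 979403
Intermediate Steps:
A = 3/2 (A = -(-2 + 4)*(-3 + 0)/4 = -(-3)/2 = -¼*(-6) = 3/2 ≈ 1.5000)
F(U, q) = 0 (F(U, q) = 0*(3/2) + 0 = 0 + 0 = 0)
C(x, k) = k*x
979403 + C(F(-28, -17), w(-21)) = 979403 + (48/(-21))*0 = 979403 + (48*(-1/21))*0 = 979403 - 16/7*0 = 979403 + 0 = 979403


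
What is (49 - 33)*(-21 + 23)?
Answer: 32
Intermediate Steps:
(49 - 33)*(-21 + 23) = 16*2 = 32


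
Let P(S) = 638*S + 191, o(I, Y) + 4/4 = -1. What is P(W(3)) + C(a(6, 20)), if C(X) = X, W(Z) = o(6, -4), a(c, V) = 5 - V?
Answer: -1100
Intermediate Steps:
o(I, Y) = -2 (o(I, Y) = -1 - 1 = -2)
W(Z) = -2
P(S) = 191 + 638*S
P(W(3)) + C(a(6, 20)) = (191 + 638*(-2)) + (5 - 1*20) = (191 - 1276) + (5 - 20) = -1085 - 15 = -1100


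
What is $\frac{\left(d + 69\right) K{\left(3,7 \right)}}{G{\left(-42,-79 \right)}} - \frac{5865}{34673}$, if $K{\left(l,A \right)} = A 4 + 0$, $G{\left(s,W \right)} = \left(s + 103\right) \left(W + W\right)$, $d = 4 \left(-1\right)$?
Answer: $- \frac{59815865}{167089187} \approx -0.35799$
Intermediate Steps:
$d = -4$
$G{\left(s,W \right)} = 2 W \left(103 + s\right)$ ($G{\left(s,W \right)} = \left(103 + s\right) 2 W = 2 W \left(103 + s\right)$)
$K{\left(l,A \right)} = 4 A$ ($K{\left(l,A \right)} = 4 A + 0 = 4 A$)
$\frac{\left(d + 69\right) K{\left(3,7 \right)}}{G{\left(-42,-79 \right)}} - \frac{5865}{34673} = \frac{\left(-4 + 69\right) 4 \cdot 7}{2 \left(-79\right) \left(103 - 42\right)} - \frac{5865}{34673} = \frac{65 \cdot 28}{2 \left(-79\right) 61} - \frac{5865}{34673} = \frac{1820}{-9638} - \frac{5865}{34673} = 1820 \left(- \frac{1}{9638}\right) - \frac{5865}{34673} = - \frac{910}{4819} - \frac{5865}{34673} = - \frac{59815865}{167089187}$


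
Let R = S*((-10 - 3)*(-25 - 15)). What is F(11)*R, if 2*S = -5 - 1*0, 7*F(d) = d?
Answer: -14300/7 ≈ -2042.9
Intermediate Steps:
F(d) = d/7
S = -5/2 (S = (-5 - 1*0)/2 = (-5 + 0)/2 = (½)*(-5) = -5/2 ≈ -2.5000)
R = -1300 (R = -5*(-10 - 3)*(-25 - 15)/2 = -(-65)*(-40)/2 = -5/2*520 = -1300)
F(11)*R = ((⅐)*11)*(-1300) = (11/7)*(-1300) = -14300/7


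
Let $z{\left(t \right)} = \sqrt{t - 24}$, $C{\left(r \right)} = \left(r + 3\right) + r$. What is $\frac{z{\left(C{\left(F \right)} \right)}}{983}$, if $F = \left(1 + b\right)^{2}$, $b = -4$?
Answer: $\frac{i \sqrt{3}}{983} \approx 0.001762 i$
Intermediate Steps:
$F = 9$ ($F = \left(1 - 4\right)^{2} = \left(-3\right)^{2} = 9$)
$C{\left(r \right)} = 3 + 2 r$ ($C{\left(r \right)} = \left(3 + r\right) + r = 3 + 2 r$)
$z{\left(t \right)} = \sqrt{-24 + t}$
$\frac{z{\left(C{\left(F \right)} \right)}}{983} = \frac{\sqrt{-24 + \left(3 + 2 \cdot 9\right)}}{983} = \sqrt{-24 + \left(3 + 18\right)} \frac{1}{983} = \sqrt{-24 + 21} \cdot \frac{1}{983} = \sqrt{-3} \cdot \frac{1}{983} = i \sqrt{3} \cdot \frac{1}{983} = \frac{i \sqrt{3}}{983}$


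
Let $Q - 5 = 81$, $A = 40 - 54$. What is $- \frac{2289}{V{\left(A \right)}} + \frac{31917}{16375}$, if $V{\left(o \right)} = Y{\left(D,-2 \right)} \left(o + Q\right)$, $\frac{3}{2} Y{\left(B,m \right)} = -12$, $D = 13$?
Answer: $\frac{18622189}{3144000} \approx 5.9231$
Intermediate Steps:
$A = -14$
$Q = 86$ ($Q = 5 + 81 = 86$)
$Y{\left(B,m \right)} = -8$ ($Y{\left(B,m \right)} = \frac{2}{3} \left(-12\right) = -8$)
$V{\left(o \right)} = -688 - 8 o$ ($V{\left(o \right)} = - 8 \left(o + 86\right) = - 8 \left(86 + o\right) = -688 - 8 o$)
$- \frac{2289}{V{\left(A \right)}} + \frac{31917}{16375} = - \frac{2289}{-688 - -112} + \frac{31917}{16375} = - \frac{2289}{-688 + 112} + 31917 \cdot \frac{1}{16375} = - \frac{2289}{-576} + \frac{31917}{16375} = \left(-2289\right) \left(- \frac{1}{576}\right) + \frac{31917}{16375} = \frac{763}{192} + \frac{31917}{16375} = \frac{18622189}{3144000}$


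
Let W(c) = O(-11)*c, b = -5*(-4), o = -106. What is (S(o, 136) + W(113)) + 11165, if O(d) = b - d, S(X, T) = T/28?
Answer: 102710/7 ≈ 14673.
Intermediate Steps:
S(X, T) = T/28 (S(X, T) = T*(1/28) = T/28)
b = 20
O(d) = 20 - d
W(c) = 31*c (W(c) = (20 - 1*(-11))*c = (20 + 11)*c = 31*c)
(S(o, 136) + W(113)) + 11165 = ((1/28)*136 + 31*113) + 11165 = (34/7 + 3503) + 11165 = 24555/7 + 11165 = 102710/7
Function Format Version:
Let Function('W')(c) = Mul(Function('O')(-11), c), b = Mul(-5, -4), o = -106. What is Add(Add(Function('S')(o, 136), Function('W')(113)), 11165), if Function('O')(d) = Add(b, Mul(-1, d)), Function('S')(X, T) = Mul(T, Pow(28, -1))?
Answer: Rational(102710, 7) ≈ 14673.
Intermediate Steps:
Function('S')(X, T) = Mul(Rational(1, 28), T) (Function('S')(X, T) = Mul(T, Rational(1, 28)) = Mul(Rational(1, 28), T))
b = 20
Function('O')(d) = Add(20, Mul(-1, d))
Function('W')(c) = Mul(31, c) (Function('W')(c) = Mul(Add(20, Mul(-1, -11)), c) = Mul(Add(20, 11), c) = Mul(31, c))
Add(Add(Function('S')(o, 136), Function('W')(113)), 11165) = Add(Add(Mul(Rational(1, 28), 136), Mul(31, 113)), 11165) = Add(Add(Rational(34, 7), 3503), 11165) = Add(Rational(24555, 7), 11165) = Rational(102710, 7)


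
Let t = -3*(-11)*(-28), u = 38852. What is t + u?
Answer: 37928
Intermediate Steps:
t = -924 (t = 33*(-28) = -924)
t + u = -924 + 38852 = 37928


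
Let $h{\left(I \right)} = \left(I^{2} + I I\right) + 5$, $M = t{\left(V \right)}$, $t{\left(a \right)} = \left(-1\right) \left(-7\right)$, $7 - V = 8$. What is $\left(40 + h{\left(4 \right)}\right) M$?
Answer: $539$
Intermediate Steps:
$V = -1$ ($V = 7 - 8 = -1$)
$t{\left(a \right)} = 7$
$M = 7$
$h{\left(I \right)} = 5 + 2 I^{2}$ ($h{\left(I \right)} = \left(I^{2} + I^{2}\right) + 5 = 2 I^{2} + 5 = 5 + 2 I^{2}$)
$\left(40 + h{\left(4 \right)}\right) M = \left(40 + \left(5 + 2 \cdot 4^{2}\right)\right) 7 = \left(40 + \left(5 + 2 \cdot 16\right)\right) 7 = \left(40 + \left(5 + 32\right)\right) 7 = \left(40 + 37\right) 7 = 77 \cdot 7 = 539$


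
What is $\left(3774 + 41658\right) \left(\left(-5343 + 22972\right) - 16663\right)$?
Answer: $43887312$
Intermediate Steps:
$\left(3774 + 41658\right) \left(\left(-5343 + 22972\right) - 16663\right) = 45432 \left(17629 - 16663\right) = 45432 \cdot 966 = 43887312$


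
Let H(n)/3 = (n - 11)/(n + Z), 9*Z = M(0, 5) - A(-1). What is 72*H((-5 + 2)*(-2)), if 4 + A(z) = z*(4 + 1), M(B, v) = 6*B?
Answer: -1080/7 ≈ -154.29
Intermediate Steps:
A(z) = -4 + 5*z (A(z) = -4 + z*(4 + 1) = -4 + z*5 = -4 + 5*z)
Z = 1 (Z = (6*0 - (-4 + 5*(-1)))/9 = (0 - (-4 - 5))/9 = (0 - 1*(-9))/9 = (0 + 9)/9 = (1/9)*9 = 1)
H(n) = 3*(-11 + n)/(1 + n) (H(n) = 3*((n - 11)/(n + 1)) = 3*((-11 + n)/(1 + n)) = 3*(-11 + n)/(1 + n))
72*H((-5 + 2)*(-2)) = 72*(3*(-11 + (-5 + 2)*(-2))/(1 + (-5 + 2)*(-2))) = 72*(3*(-11 - 3*(-2))/(1 - 3*(-2))) = 72*(3*(-11 + 6)/(1 + 6)) = 72*(3*(-5)/7) = 72*(3*(1/7)*(-5)) = 72*(-15/7) = -1080/7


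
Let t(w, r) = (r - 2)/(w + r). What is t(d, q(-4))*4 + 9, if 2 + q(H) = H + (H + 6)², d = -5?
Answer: 79/7 ≈ 11.286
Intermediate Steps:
q(H) = -2 + H + (6 + H)² (q(H) = -2 + (H + (H + 6)²) = -2 + (H + (6 + H)²) = -2 + H + (6 + H)²)
t(w, r) = (-2 + r)/(r + w)
t(d, q(-4))*4 + 9 = ((-2 + (-2 - 4 + (6 - 4)²))/((-2 - 4 + (6 - 4)²) - 5))*4 + 9 = ((-2 + (-2 - 4 + 2²))/((-2 - 4 + 2²) - 5))*4 + 9 = ((-2 + (-2 - 4 + 4))/((-2 - 4 + 4) - 5))*4 + 9 = ((-2 - 2)/(-2 - 5))*4 + 9 = (-4/(-7))*4 + 9 = -⅐*(-4)*4 + 9 = (4/7)*4 + 9 = 16/7 + 9 = 79/7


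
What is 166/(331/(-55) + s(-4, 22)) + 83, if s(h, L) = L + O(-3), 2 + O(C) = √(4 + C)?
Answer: 38761/412 ≈ 94.080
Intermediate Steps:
O(C) = -2 + √(4 + C)
s(h, L) = -1 + L (s(h, L) = L + (-2 + √(4 - 3)) = L + (-2 + √1) = L + (-2 + 1) = L - 1 = -1 + L)
166/(331/(-55) + s(-4, 22)) + 83 = 166/(331/(-55) + (-1 + 22)) + 83 = 166/(331*(-1/55) + 21) + 83 = 166/(-331/55 + 21) + 83 = 166/(824/55) + 83 = (55/824)*166 + 83 = 4565/412 + 83 = 38761/412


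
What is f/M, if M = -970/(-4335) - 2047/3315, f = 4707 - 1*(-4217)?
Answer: -502912020/22189 ≈ -22665.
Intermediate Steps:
f = 8924 (f = 4707 + 4217 = 8924)
M = -22189/56355 (M = -970*(-1/4335) - 2047*1/3315 = 194/867 - 2047/3315 = -22189/56355 ≈ -0.39374)
f/M = 8924/(-22189/56355) = 8924*(-56355/22189) = -502912020/22189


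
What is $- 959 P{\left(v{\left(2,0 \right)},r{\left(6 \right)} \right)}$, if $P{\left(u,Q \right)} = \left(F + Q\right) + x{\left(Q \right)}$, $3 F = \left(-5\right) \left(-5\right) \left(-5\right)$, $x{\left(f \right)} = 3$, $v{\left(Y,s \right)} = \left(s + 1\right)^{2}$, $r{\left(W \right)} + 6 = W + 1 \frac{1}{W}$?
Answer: $\frac{73843}{2} \approx 36922.0$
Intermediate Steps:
$r{\left(W \right)} = -6 + W + \frac{1}{W}$ ($r{\left(W \right)} = -6 + \left(W + 1 \frac{1}{W}\right) = -6 + \left(W + \frac{1}{W}\right) = -6 + W + \frac{1}{W}$)
$v{\left(Y,s \right)} = \left(1 + s\right)^{2}$
$F = - \frac{125}{3}$ ($F = \frac{\left(-5\right) \left(-5\right) \left(-5\right)}{3} = \frac{25 \left(-5\right)}{3} = \frac{1}{3} \left(-125\right) = - \frac{125}{3} \approx -41.667$)
$P{\left(u,Q \right)} = - \frac{116}{3} + Q$ ($P{\left(u,Q \right)} = \left(- \frac{125}{3} + Q\right) + 3 = - \frac{116}{3} + Q$)
$- 959 P{\left(v{\left(2,0 \right)},r{\left(6 \right)} \right)} = - 959 \left(- \frac{116}{3} + \left(-6 + 6 + \frac{1}{6}\right)\right) = - 959 \left(- \frac{116}{3} + \frac{1}{6}\right) = \left(-959\right) \left(- \frac{77}{2}\right) = \frac{73843}{2}$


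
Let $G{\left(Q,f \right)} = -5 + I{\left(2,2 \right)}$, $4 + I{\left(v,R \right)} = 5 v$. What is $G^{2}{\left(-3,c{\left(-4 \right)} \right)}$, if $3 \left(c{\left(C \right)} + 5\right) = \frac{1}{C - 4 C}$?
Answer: $1$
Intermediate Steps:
$I{\left(v,R \right)} = -4 + 5 v$
$c{\left(C \right)} = -5 - \frac{1}{9 C}$ ($c{\left(C \right)} = -5 + \frac{1}{3 \left(C - 4 C\right)} = -5 + \frac{1}{3 \left(- 3 C\right)} = -5 + \frac{\left(- \frac{1}{3}\right) \frac{1}{C}}{3} = -5 - \frac{1}{9 C}$)
$G{\left(Q,f \right)} = 1$ ($G{\left(Q,f \right)} = -5 + \left(-4 + 5 \cdot 2\right) = -5 + \left(-4 + 10\right) = -5 + 6 = 1$)
$G^{2}{\left(-3,c{\left(-4 \right)} \right)} = 1^{2} = 1$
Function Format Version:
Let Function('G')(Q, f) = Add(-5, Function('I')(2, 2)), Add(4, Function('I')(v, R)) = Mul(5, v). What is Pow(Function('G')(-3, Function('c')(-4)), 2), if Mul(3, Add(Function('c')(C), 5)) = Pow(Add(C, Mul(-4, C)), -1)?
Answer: 1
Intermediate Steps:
Function('I')(v, R) = Add(-4, Mul(5, v))
Function('c')(C) = Add(-5, Mul(Rational(-1, 9), Pow(C, -1))) (Function('c')(C) = Add(-5, Mul(Rational(1, 3), Pow(Add(C, Mul(-4, C)), -1))) = Add(-5, Mul(Rational(1, 3), Pow(Mul(-3, C), -1))) = Add(-5, Mul(Rational(1, 3), Mul(Rational(-1, 3), Pow(C, -1)))) = Add(-5, Mul(Rational(-1, 9), Pow(C, -1))))
Function('G')(Q, f) = 1 (Function('G')(Q, f) = Add(-5, Add(-4, Mul(5, 2))) = Add(-5, Add(-4, 10)) = Add(-5, 6) = 1)
Pow(Function('G')(-3, Function('c')(-4)), 2) = Pow(1, 2) = 1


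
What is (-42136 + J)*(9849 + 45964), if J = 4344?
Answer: -2109284896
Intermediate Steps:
(-42136 + J)*(9849 + 45964) = (-42136 + 4344)*(9849 + 45964) = -37792*55813 = -2109284896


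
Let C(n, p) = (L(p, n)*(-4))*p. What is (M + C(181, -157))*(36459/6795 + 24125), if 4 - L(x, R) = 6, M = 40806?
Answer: 144107749660/151 ≈ 9.5436e+8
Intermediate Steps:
L(x, R) = -2 (L(x, R) = 4 - 1*6 = 4 - 6 = -2)
C(n, p) = 8*p (C(n, p) = (-2*(-4))*p = 8*p)
(M + C(181, -157))*(36459/6795 + 24125) = (40806 + 8*(-157))*(36459/6795 + 24125) = (40806 - 1256)*(36459*(1/6795) + 24125) = 39550*(4051/755 + 24125) = 39550*(18218426/755) = 144107749660/151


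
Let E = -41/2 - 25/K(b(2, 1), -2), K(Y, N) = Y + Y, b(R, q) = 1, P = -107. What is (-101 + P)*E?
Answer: 6864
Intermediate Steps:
K(Y, N) = 2*Y
E = -33 (E = -41/2 - 25/(2*1) = -41*½ - 25/2 = -41/2 - 25*½ = -41/2 - 25/2 = -33)
(-101 + P)*E = (-101 - 107)*(-33) = -208*(-33) = 6864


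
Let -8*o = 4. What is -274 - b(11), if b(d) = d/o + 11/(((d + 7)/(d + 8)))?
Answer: -4745/18 ≈ -263.61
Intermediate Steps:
o = -½ (o = -⅛*4 = -½ ≈ -0.50000)
b(d) = -2*d + 11*(8 + d)/(7 + d) (b(d) = d/(-½) + 11/(((d + 7)/(d + 8))) = d*(-2) + 11/(((7 + d)/(8 + d))) = -2*d + 11/(((7 + d)/(8 + d))) = -2*d + 11*((8 + d)/(7 + d)) = -2*d + 11*(8 + d)/(7 + d))
-274 - b(11) = -274 - (88 - 3*11 - 2*11²)/(7 + 11) = -274 - (88 - 33 - 2*121)/18 = -274 - (88 - 33 - 242)/18 = -274 - (-187)/18 = -274 - 1*(-187/18) = -274 + 187/18 = -4745/18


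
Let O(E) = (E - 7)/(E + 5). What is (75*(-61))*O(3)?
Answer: 4575/2 ≈ 2287.5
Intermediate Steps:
O(E) = (-7 + E)/(5 + E)
(75*(-61))*O(3) = (75*(-61))*((-7 + 3)/(5 + 3)) = -4575*(-4)/8 = -4575*(-1/2) = 4575/2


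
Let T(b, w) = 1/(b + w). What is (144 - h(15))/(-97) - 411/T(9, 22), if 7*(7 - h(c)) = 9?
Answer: -8652107/679 ≈ -12742.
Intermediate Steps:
h(c) = 40/7 (h(c) = 7 - 1/7*9 = 7 - 9/7 = 40/7)
(144 - h(15))/(-97) - 411/T(9, 22) = (144 - 1*40/7)/(-97) - 411/(1/(9 + 22)) = (144 - 40/7)*(-1/97) - 411/(1/31) = (968/7)*(-1/97) - 411/1/31 = -968/679 - 411*31 = -968/679 - 12741 = -8652107/679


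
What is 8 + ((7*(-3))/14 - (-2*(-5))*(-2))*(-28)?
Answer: -510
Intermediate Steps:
8 + ((7*(-3))/14 - (-2*(-5))*(-2))*(-28) = 8 + (-21*1/14 - 10*(-2))*(-28) = 8 + (-3/2 - 1*(-20))*(-28) = 8 + (-3/2 + 20)*(-28) = 8 + (37/2)*(-28) = 8 - 518 = -510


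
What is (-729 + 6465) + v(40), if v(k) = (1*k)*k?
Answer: 7336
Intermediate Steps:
v(k) = k² (v(k) = k*k = k²)
(-729 + 6465) + v(40) = (-729 + 6465) + 40² = 5736 + 1600 = 7336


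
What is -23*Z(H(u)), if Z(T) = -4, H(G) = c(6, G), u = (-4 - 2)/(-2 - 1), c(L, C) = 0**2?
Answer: 92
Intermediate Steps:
c(L, C) = 0
u = 2 (u = -6/(-3) = -6*(-1/3) = 2)
H(G) = 0
-23*Z(H(u)) = -23*(-4) = 92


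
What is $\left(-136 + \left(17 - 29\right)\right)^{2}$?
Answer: $21904$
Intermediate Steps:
$\left(-136 + \left(17 - 29\right)\right)^{2} = \left(-136 - 12\right)^{2} = \left(-148\right)^{2} = 21904$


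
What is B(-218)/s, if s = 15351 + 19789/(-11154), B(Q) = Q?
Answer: -221052/15564115 ≈ -0.014203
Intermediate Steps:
s = 15564115/1014 (s = 15351 + 19789*(-1/11154) = 15351 - 1799/1014 = 15564115/1014 ≈ 15349.)
B(-218)/s = -218/15564115/1014 = -218*1014/15564115 = -221052/15564115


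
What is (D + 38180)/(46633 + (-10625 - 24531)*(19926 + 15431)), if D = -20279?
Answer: -5967/414321353 ≈ -1.4402e-5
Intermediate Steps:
(D + 38180)/(46633 + (-10625 - 24531)*(19926 + 15431)) = (-20279 + 38180)/(46633 + (-10625 - 24531)*(19926 + 15431)) = 17901/(46633 - 35156*35357) = 17901/(46633 - 1243010692) = 17901/(-1242964059) = 17901*(-1/1242964059) = -5967/414321353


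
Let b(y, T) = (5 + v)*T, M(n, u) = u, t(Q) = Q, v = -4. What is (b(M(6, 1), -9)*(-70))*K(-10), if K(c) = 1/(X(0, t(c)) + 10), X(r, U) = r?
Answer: 63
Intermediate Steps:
b(y, T) = T (b(y, T) = (5 - 4)*T = 1*T = T)
K(c) = 1/10 (K(c) = 1/(0 + 10) = 1/10)
(b(M(6, 1), -9)*(-70))*K(-10) = -9*(-70)*(1/10) = 630*(1/10) = 63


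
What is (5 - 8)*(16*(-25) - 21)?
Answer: 1263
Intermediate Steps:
(5 - 8)*(16*(-25) - 21) = -3*(-400 - 21) = -3*(-421) = 1263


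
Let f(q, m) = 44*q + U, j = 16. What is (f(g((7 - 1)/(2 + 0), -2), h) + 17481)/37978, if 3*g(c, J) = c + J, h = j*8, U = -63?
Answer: 26149/56967 ≈ 0.45902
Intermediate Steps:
h = 128 (h = 16*8 = 128)
g(c, J) = J/3 + c/3 (g(c, J) = (c + J)/3 = (J + c)/3 = J/3 + c/3)
f(q, m) = -63 + 44*q (f(q, m) = 44*q - 63 = -63 + 44*q)
(f(g((7 - 1)/(2 + 0), -2), h) + 17481)/37978 = ((-63 + 44*((⅓)*(-2) + ((7 - 1)/(2 + 0))/3)) + 17481)/37978 = ((-63 + 44*(-⅔ + (6/2)/3)) + 17481)*(1/37978) = ((-63 + 44*(-⅔ + (6*(½))/3)) + 17481)*(1/37978) = ((-63 + 44*(-⅔ + (⅓)*3)) + 17481)*(1/37978) = ((-63 + 44*(-⅔ + 1)) + 17481)*(1/37978) = ((-63 + 44*(⅓)) + 17481)*(1/37978) = ((-63 + 44/3) + 17481)*(1/37978) = (-145/3 + 17481)*(1/37978) = (52298/3)*(1/37978) = 26149/56967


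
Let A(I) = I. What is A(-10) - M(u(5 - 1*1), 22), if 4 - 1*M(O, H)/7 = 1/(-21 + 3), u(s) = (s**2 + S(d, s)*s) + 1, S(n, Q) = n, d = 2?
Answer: -691/18 ≈ -38.389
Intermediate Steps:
u(s) = 1 + s**2 + 2*s (u(s) = (s**2 + 2*s) + 1 = 1 + s**2 + 2*s)
M(O, H) = 511/18 (M(O, H) = 28 - 7/(-21 + 3) = 28 - 7/(-18) = 28 - 7*(-1/18) = 28 + 7/18 = 511/18)
A(-10) - M(u(5 - 1*1), 22) = -10 - 1*511/18 = -10 - 511/18 = -691/18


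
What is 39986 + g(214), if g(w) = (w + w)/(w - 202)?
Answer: 120065/3 ≈ 40022.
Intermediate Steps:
g(w) = 2*w/(-202 + w) (g(w) = (2*w)/(-202 + w) = 2*w/(-202 + w))
39986 + g(214) = 39986 + 2*214/(-202 + 214) = 39986 + 2*214/12 = 39986 + 2*214*(1/12) = 39986 + 107/3 = 120065/3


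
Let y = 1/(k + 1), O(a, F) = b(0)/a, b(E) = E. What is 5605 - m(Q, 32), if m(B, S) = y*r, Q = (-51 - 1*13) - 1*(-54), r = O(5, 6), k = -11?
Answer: 5605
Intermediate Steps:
O(a, F) = 0 (O(a, F) = 0/a = 0)
y = -⅒ (y = 1/(-11 + 1) = 1/(-10) = -⅒ ≈ -0.10000)
r = 0
Q = -10 (Q = (-51 - 13) + 54 = -64 + 54 = -10)
m(B, S) = 0 (m(B, S) = -⅒*0 = 0)
5605 - m(Q, 32) = 5605 - 1*0 = 5605 + 0 = 5605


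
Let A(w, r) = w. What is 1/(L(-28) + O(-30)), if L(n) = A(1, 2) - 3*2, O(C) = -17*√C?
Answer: I/(-5*I + 17*√30) ≈ -0.00057504 + 0.010709*I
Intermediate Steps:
L(n) = -5 (L(n) = 1 - 3*2 = 1 - 6 = -5)
1/(L(-28) + O(-30)) = 1/(-5 - 17*I*√30)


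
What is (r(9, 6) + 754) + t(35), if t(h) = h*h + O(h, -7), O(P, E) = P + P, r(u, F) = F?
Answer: 2055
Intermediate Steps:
O(P, E) = 2*P
t(h) = h**2 + 2*h (t(h) = h*h + 2*h = h**2 + 2*h)
(r(9, 6) + 754) + t(35) = (6 + 754) + 35*(2 + 35) = 760 + 35*37 = 760 + 1295 = 2055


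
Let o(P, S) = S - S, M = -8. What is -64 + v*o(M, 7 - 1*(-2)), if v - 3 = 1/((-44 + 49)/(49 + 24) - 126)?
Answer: -64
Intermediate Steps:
o(P, S) = 0
v = 27506/9193 (v = 3 + 1/((-44 + 49)/(49 + 24) - 126) = 3 + 1/(5/73 - 126) = 3 + 1/(-9193/73) = 3 - 73/9193 = 27506/9193 ≈ 2.9921)
-64 + v*o(M, 7 - 1*(-2)) = -64 + (27506/9193)*0 = -64 + 0 = -64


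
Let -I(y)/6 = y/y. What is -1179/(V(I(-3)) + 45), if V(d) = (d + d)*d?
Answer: -131/13 ≈ -10.077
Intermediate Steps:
I(y) = -6 (I(y) = -6*y/y = -6*1 = -6)
V(d) = 2*d² (V(d) = (2*d)*d = 2*d²)
-1179/(V(I(-3)) + 45) = -1179/(2*(-6)² + 45) = -1179/(2*36 + 45) = -1179/(72 + 45) = -1179/117 = -1179*1/117 = -131/13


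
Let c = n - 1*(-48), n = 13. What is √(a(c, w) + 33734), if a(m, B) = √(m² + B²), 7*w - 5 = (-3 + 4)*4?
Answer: √(1652966 + 7*√182410)/7 ≈ 183.83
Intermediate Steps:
c = 61 (c = 13 - 1*(-48) = 13 + 48 = 61)
w = 9/7 (w = 5/7 + ((-3 + 4)*4)/7 = 5/7 + (1*4)/7 = 5/7 + (⅐)*4 = 5/7 + 4/7 = 9/7 ≈ 1.2857)
a(m, B) = √(B² + m²)
√(a(c, w) + 33734) = √(√((9/7)² + 61²) + 33734) = √(√(81/49 + 3721) + 33734) = √(√(182410/49) + 33734) = √(√182410/7 + 33734) = √(33734 + √182410/7)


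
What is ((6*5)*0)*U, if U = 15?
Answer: 0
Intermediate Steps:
((6*5)*0)*U = ((6*5)*0)*15 = (30*0)*15 = 0*15 = 0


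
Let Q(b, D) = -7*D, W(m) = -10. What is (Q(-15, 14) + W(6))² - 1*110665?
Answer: -99001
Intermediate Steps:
(Q(-15, 14) + W(6))² - 1*110665 = (-7*14 - 10)² - 1*110665 = (-98 - 10)² - 110665 = (-108)² - 110665 = 11664 - 110665 = -99001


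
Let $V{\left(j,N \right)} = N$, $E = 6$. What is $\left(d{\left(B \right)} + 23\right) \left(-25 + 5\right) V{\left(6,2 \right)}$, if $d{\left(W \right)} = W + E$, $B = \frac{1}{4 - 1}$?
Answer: $- \frac{3520}{3} \approx -1173.3$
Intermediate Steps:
$B = \frac{1}{3} \approx 0.33333$
$d{\left(W \right)} = 6 + W$ ($d{\left(W \right)} = W + 6 = 6 + W$)
$\left(d{\left(B \right)} + 23\right) \left(-25 + 5\right) V{\left(6,2 \right)} = \left(\left(6 + \frac{1}{3}\right) + 23\right) \left(-25 + 5\right) 2 = \left(\frac{19}{3} + 23\right) \left(-20\right) 2 = \frac{88}{3} \left(-20\right) 2 = \left(- \frac{1760}{3}\right) 2 = - \frac{3520}{3}$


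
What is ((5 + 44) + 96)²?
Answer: 21025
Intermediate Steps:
((5 + 44) + 96)² = (49 + 96)² = 145² = 21025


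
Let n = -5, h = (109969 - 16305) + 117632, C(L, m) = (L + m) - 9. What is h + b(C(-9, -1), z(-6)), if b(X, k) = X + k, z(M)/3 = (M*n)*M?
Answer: 210737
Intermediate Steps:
C(L, m) = -9 + L + m
h = 211296 (h = 93664 + 117632 = 211296)
z(M) = -15*M² (z(M) = 3*((M*(-5))*M) = 3*((-5*M)*M) = 3*(-5*M²) = -15*M²)
h + b(C(-9, -1), z(-6)) = 211296 + ((-9 - 9 - 1) - 15*(-6)²) = 211296 + (-19 - 15*36) = 211296 + (-19 - 540) = 211296 - 559 = 210737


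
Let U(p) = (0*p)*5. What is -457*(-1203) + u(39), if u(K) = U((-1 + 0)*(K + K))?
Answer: 549771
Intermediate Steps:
U(p) = 0 (U(p) = 0*5 = 0)
u(K) = 0
-457*(-1203) + u(39) = -457*(-1203) + 0 = 549771 + 0 = 549771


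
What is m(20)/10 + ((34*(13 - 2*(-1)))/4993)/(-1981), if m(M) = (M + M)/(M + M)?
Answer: 9886033/98911330 ≈ 0.099948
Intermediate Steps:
m(M) = 1 (m(M) = (2*M)/((2*M)) = (2*M)*(1/(2*M)) = 1)
m(20)/10 + ((34*(13 - 2*(-1)))/4993)/(-1981) = 1/10 + ((34*(13 - 2*(-1)))/4993)/(-1981) = 1*(1/10) + ((34*(13 + 2))*(1/4993))*(-1/1981) = 1/10 + ((34*15)*(1/4993))*(-1/1981) = 1/10 + (510*(1/4993))*(-1/1981) = 1/10 + (510/4993)*(-1/1981) = 1/10 - 510/9891133 = 9886033/98911330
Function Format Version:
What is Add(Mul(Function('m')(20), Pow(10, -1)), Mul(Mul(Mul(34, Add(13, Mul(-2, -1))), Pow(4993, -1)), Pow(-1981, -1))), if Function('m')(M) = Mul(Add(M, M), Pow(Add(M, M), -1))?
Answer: Rational(9886033, 98911330) ≈ 0.099948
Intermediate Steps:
Function('m')(M) = 1 (Function('m')(M) = Mul(Mul(2, M), Pow(Mul(2, M), -1)) = Mul(Mul(2, M), Mul(Rational(1, 2), Pow(M, -1))) = 1)
Add(Mul(Function('m')(20), Pow(10, -1)), Mul(Mul(Mul(34, Add(13, Mul(-2, -1))), Pow(4993, -1)), Pow(-1981, -1))) = Add(Mul(1, Pow(10, -1)), Mul(Mul(Mul(34, Add(13, Mul(-2, -1))), Pow(4993, -1)), Pow(-1981, -1))) = Add(Mul(1, Rational(1, 10)), Mul(Mul(Mul(34, Add(13, 2)), Rational(1, 4993)), Rational(-1, 1981))) = Add(Rational(1, 10), Mul(Mul(Mul(34, 15), Rational(1, 4993)), Rational(-1, 1981))) = Add(Rational(1, 10), Mul(Mul(510, Rational(1, 4993)), Rational(-1, 1981))) = Add(Rational(1, 10), Mul(Rational(510, 4993), Rational(-1, 1981))) = Add(Rational(1, 10), Rational(-510, 9891133)) = Rational(9886033, 98911330)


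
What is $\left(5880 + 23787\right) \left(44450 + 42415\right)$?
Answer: $2577023955$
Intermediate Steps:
$\left(5880 + 23787\right) \left(44450 + 42415\right) = 29667 \cdot 86865 = 2577023955$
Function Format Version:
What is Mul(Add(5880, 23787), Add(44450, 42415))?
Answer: 2577023955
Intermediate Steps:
Mul(Add(5880, 23787), Add(44450, 42415)) = Mul(29667, 86865) = 2577023955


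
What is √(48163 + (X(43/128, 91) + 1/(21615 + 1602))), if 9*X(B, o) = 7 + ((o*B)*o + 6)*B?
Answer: √426275140801911017/2971776 ≈ 219.70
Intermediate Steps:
X(B, o) = 7/9 + B*(6 + B*o²)/9 (X(B, o) = (7 + ((o*B)*o + 6)*B)/9 = (7 + ((B*o)*o + 6)*B)/9 = (7 + (B*o² + 6)*B)/9 = (7 + (6 + B*o²)*B)/9 = (7 + B*(6 + B*o²))/9 = 7/9 + B*(6 + B*o²)/9)
√(48163 + (X(43/128, 91) + 1/(21615 + 1602))) = √(48163 + ((7/9 + 2*(43/128)/3 + (⅑)*(43/128)²*91²) + 1/(21615 + 1602))) = √(48163 + ((7/9 + 2*(43*(1/128))/3 + (⅑)*(43*(1/128))²*8281) + 1/23217)) = √(48163 + ((7/9 + (⅔)*(43/128) + (⅑)*(43/128)²*8281) + 1/23217)) = √(48163 + ((7/9 + 43/192 + (⅑)*(1849/16384)*8281) + 1/23217)) = √(48163 + ((7/9 + 43/192 + 15311569/147456) + 1/23217)) = √(48163 + (15459281/147456 + 1/23217)) = √(48163 + 119639424811/1141161984) = √(55081424060203/1141161984) = √426275140801911017/2971776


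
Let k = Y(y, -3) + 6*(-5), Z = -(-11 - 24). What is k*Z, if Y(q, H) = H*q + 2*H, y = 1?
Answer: -1365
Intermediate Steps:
Y(q, H) = 2*H + H*q
Z = 35 (Z = -1*(-35) = 35)
k = -39 (k = -3*(2 + 1) + 6*(-5) = -3*3 - 30 = -9 - 30 = -39)
k*Z = -39*35 = -1365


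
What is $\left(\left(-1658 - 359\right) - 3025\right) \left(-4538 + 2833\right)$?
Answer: $8596610$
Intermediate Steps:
$\left(\left(-1658 - 359\right) - 3025\right) \left(-4538 + 2833\right) = \left(-2017 - 3025\right) \left(-1705\right) = \left(-5042\right) \left(-1705\right) = 8596610$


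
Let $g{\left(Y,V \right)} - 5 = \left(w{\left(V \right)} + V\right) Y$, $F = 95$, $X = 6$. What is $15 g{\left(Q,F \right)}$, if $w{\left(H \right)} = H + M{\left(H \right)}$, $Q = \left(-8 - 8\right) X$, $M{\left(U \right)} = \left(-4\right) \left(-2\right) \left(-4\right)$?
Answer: $-227445$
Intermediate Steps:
$M{\left(U \right)} = -32$ ($M{\left(U \right)} = 8 \left(-4\right) = -32$)
$Q = -96$ ($Q = \left(-8 - 8\right) 6 = \left(-16\right) 6 = -96$)
$w{\left(H \right)} = -32 + H$ ($w{\left(H \right)} = H - 32 = -32 + H$)
$g{\left(Y,V \right)} = 5 + Y \left(-32 + 2 V\right)$ ($g{\left(Y,V \right)} = 5 + \left(\left(-32 + V\right) + V\right) Y = 5 + \left(-32 + 2 V\right) Y = 5 + Y \left(-32 + 2 V\right)$)
$15 g{\left(Q,F \right)} = 15 \left(5 + 95 \left(-96\right) - 96 \left(-32 + 95\right)\right) = 15 \left(5 - 9120 - 6048\right) = 15 \left(-15163\right) = -227445$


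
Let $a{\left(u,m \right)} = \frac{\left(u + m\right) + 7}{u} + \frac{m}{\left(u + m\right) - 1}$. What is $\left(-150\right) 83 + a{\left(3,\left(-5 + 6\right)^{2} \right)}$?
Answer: $-12446$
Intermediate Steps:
$a{\left(u,m \right)} = \frac{m}{-1 + m + u} + \frac{7 + m + u}{u}$ ($a{\left(u,m \right)} = \frac{\left(m + u\right) + 7}{u} + \frac{m}{\left(m + u\right) - 1} = \frac{7 + m + u}{u} + \frac{m}{-1 + m + u} = \frac{m}{-1 + m + u} + \frac{7 + m + u}{u}$)
$\left(-150\right) 83 + a{\left(3,\left(-5 + 6\right)^{2} \right)} = \left(-150\right) 83 + \frac{-7 + \left(\left(-5 + 6\right)^{2}\right)^{2} + 3^{2} + 6 \left(-5 + 6\right)^{2} + 6 \cdot 3 + 3 \left(-5 + 6\right)^{2} \cdot 3}{3 \left(-1 + \left(-5 + 6\right)^{2} + 3\right)} = -12450 + \frac{-7 + \left(1^{2}\right)^{2} + 9 + 6 \cdot 1^{2} + 18 + 3 \cdot 1^{2} \cdot 3}{3 \left(-1 + 1^{2} + 3\right)} = -12450 + \frac{-7 + 1^{2} + 9 + 6 \cdot 1 + 18 + 3 \cdot 1 \cdot 3}{3 \left(-1 + 1 + 3\right)} = -12450 + \frac{-7 + 1 + 9 + 6 + 18 + 9}{3 \cdot 3} = -12450 + \frac{1}{3} \cdot \frac{1}{3} \cdot 36 = -12450 + 4 = -12446$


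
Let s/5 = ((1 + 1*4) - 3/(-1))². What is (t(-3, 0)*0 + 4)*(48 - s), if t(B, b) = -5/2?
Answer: -1088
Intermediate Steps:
t(B, b) = -5/2 (t(B, b) = -5*½ = -5/2)
s = 320 (s = 5*((1 + 1*4) - 3/(-1))² = 5*((1 + 4) - 3*(-1))² = 5*(5 + 3)² = 5*8² = 5*64 = 320)
(t(-3, 0)*0 + 4)*(48 - s) = (-5/2*0 + 4)*(48 - 1*320) = (0 + 4)*(48 - 320) = 4*(-272) = -1088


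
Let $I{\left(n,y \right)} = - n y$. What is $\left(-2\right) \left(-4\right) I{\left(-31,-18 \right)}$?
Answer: $-4464$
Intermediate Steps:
$I{\left(n,y \right)} = - n y$
$\left(-2\right) \left(-4\right) I{\left(-31,-18 \right)} = \left(-2\right) \left(-4\right) \left(\left(-1\right) \left(-31\right) \left(-18\right)\right) = 8 \left(-558\right) = -4464$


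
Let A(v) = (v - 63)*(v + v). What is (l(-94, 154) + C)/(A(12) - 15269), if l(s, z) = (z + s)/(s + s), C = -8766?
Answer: 412017/775171 ≈ 0.53152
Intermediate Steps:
l(s, z) = (s + z)/(2*s) (l(s, z) = (s + z)/((2*s)) = (s + z)*(1/(2*s)) = (s + z)/(2*s))
A(v) = 2*v*(-63 + v) (A(v) = (-63 + v)*(2*v) = 2*v*(-63 + v))
(l(-94, 154) + C)/(A(12) - 15269) = ((½)*(-94 + 154)/(-94) - 8766)/(2*12*(-63 + 12) - 15269) = ((½)*(-1/94)*60 - 8766)/(2*12*(-51) - 15269) = (-15/47 - 8766)/(-1224 - 15269) = -412017/47/(-16493) = -412017/47*(-1/16493) = 412017/775171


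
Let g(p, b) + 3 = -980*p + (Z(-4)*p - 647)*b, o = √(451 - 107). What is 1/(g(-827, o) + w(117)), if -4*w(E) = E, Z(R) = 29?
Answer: 12966844/7169760709921 + 788160*√86/7169760709921 ≈ 2.8280e-6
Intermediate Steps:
o = 2*√86 (o = √344 = 2*√86 ≈ 18.547)
w(E) = -E/4
g(p, b) = -3 - 980*p + b*(-647 + 29*p) (g(p, b) = -3 + (-980*p + (29*p - 647)*b) = -3 + (-980*p + (-647 + 29*p)*b) = -3 + (-980*p + b*(-647 + 29*p)) = -3 - 980*p + b*(-647 + 29*p))
1/(g(-827, o) + w(117)) = 1/((-3 - 980*(-827) - 1294*√86 + 29*(2*√86)*(-827)) - ¼*117) = 1/((-3 + 810460 - 1294*√86 - 47966*√86) - 117/4) = 1/((810457 - 49260*√86) - 117/4) = 1/(3241711/4 - 49260*√86)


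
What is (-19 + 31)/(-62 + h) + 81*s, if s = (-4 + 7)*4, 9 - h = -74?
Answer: 6808/7 ≈ 972.57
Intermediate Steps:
h = 83 (h = 9 - 1*(-74) = 9 + 74 = 83)
s = 12 (s = 3*4 = 12)
(-19 + 31)/(-62 + h) + 81*s = (-19 + 31)/(-62 + 83) + 81*12 = 12/21 + 972 = 12*(1/21) + 972 = 4/7 + 972 = 6808/7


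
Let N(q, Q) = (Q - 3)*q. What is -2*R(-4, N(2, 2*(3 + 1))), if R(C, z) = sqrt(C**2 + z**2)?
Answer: -4*sqrt(29) ≈ -21.541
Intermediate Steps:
N(q, Q) = q*(-3 + Q) (N(q, Q) = (-3 + Q)*q = q*(-3 + Q))
-2*R(-4, N(2, 2*(3 + 1))) = -2*sqrt((-4)**2 + (2*(-3 + 2*(3 + 1)))**2) = -2*sqrt(16 + (2*(-3 + 2*4))**2) = -2*sqrt(16 + (2*(-3 + 8))**2) = -2*sqrt(16 + (2*5)**2) = -2*sqrt(16 + 10**2) = -2*sqrt(16 + 100) = -4*sqrt(29)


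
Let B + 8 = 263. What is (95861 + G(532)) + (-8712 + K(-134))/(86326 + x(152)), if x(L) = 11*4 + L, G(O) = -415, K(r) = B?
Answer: 8258170355/86522 ≈ 95446.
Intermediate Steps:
B = 255 (B = -8 + 263 = 255)
K(r) = 255
x(L) = 44 + L
(95861 + G(532)) + (-8712 + K(-134))/(86326 + x(152)) = (95861 - 415) + (-8712 + 255)/(86326 + (44 + 152)) = 95446 - 8457/(86326 + 196) = 95446 - 8457/86522 = 8258170355/86522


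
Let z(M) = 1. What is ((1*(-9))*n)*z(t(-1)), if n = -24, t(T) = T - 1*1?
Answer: 216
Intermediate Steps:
t(T) = -1 + T (t(T) = T - 1 = -1 + T)
((1*(-9))*n)*z(t(-1)) = ((1*(-9))*(-24))*1 = -9*(-24)*1 = 216*1 = 216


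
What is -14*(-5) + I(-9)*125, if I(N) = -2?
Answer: -180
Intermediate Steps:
-14*(-5) + I(-9)*125 = -14*(-5) - 2*125 = 70 - 250 = -180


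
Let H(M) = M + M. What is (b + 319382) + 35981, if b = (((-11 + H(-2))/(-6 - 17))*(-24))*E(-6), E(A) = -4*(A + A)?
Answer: 8156069/23 ≈ 3.5461e+5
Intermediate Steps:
H(M) = 2*M
E(A) = -8*A
b = -17280/23 (b = (((-11 + 2*(-2))/(-6 - 17))*(-24))*(-8*(-6)) = (((-11 - 4)/(-23))*(-24))*48 = (-15*(-1/23)*(-24))*48 = ((15/23)*(-24))*48 = -360/23*48 = -17280/23 ≈ -751.30)
(b + 319382) + 35981 = (-17280/23 + 319382) + 35981 = 7328506/23 + 35981 = 8156069/23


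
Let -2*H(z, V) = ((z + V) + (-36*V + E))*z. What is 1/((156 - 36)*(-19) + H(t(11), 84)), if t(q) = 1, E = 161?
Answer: -1/891 ≈ -0.0011223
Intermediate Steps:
H(z, V) = -z*(161 + z - 35*V)/2 (H(z, V) = -((z + V) + (-36*V + 161))*z/2 = -((V + z) + (161 - 36*V))*z/2 = -(161 + z - 35*V)*z/2 = -z*(161 + z - 35*V)/2)
1/((156 - 36)*(-19) + H(t(11), 84)) = 1/((156 - 36)*(-19) + (½)*1*(-161 - 1*1 + 35*84)) = 1/(120*(-19) + (½)*1*(-161 - 1 + 2940)) = 1/(-2280 + (½)*1*2778) = 1/(-2280 + 1389) = 1/(-891) = -1/891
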